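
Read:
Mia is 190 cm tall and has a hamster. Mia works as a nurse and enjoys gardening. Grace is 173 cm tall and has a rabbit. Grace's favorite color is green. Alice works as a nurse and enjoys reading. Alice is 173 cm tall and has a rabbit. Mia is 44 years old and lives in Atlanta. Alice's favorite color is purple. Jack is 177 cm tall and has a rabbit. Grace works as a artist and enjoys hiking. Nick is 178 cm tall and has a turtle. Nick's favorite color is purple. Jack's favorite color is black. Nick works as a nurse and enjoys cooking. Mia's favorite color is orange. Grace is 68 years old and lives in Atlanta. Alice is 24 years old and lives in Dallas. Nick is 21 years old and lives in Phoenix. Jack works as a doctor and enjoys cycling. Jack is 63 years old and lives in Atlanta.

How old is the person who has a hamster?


Person with hamster is Mia, age 44

44


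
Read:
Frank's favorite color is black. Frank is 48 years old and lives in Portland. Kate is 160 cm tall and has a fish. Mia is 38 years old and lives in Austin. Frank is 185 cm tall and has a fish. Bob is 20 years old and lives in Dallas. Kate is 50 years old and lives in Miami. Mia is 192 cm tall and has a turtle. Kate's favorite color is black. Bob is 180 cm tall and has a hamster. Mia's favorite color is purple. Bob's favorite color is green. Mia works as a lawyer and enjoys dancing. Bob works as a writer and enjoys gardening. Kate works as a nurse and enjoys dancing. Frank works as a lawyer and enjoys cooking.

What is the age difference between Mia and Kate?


|38 - 50| = 12

12


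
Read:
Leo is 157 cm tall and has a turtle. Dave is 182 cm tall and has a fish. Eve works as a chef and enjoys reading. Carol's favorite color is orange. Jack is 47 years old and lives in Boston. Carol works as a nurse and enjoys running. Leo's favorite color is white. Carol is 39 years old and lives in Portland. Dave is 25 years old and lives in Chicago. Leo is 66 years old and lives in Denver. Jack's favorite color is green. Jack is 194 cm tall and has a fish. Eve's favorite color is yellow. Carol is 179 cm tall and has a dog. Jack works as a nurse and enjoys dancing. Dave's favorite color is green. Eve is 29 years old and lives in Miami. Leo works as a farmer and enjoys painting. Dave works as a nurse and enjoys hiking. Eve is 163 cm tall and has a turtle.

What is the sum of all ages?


39+66+29+25+47 = 206

206


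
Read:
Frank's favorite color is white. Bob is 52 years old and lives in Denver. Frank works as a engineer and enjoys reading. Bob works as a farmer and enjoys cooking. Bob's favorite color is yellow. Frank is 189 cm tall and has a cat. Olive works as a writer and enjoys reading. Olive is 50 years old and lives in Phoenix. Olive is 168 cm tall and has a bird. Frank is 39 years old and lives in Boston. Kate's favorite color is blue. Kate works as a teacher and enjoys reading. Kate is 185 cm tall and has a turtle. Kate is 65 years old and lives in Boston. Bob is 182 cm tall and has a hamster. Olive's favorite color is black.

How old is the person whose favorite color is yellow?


Person with favorite color=yellow is Bob, age 52

52


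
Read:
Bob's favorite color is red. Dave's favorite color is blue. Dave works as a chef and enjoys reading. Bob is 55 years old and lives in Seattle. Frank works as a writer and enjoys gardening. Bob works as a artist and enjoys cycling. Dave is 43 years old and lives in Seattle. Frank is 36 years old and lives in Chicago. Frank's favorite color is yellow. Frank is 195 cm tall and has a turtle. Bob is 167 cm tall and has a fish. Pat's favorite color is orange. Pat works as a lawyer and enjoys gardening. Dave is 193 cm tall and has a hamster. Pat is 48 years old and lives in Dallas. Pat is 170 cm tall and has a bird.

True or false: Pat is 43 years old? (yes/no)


Pat is actually 48. no

no


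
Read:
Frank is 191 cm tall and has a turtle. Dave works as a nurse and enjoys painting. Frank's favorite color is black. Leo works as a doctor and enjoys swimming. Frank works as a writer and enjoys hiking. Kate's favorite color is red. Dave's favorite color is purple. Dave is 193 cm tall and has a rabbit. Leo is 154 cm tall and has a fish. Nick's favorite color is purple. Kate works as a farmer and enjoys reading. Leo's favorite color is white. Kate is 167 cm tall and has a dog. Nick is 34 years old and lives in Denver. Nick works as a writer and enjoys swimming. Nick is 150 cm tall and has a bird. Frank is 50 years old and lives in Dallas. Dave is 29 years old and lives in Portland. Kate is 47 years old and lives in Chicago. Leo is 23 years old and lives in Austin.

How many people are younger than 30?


Filter: 2

2


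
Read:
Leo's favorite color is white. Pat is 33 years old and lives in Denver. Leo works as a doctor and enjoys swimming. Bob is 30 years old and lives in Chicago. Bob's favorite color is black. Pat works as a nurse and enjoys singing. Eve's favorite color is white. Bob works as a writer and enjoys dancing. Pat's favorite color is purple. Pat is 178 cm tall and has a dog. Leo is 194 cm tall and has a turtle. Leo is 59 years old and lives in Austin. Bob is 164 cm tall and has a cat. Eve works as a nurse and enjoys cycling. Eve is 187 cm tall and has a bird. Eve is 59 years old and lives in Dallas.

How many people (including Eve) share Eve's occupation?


Eve is a nurse. Count = 2

2


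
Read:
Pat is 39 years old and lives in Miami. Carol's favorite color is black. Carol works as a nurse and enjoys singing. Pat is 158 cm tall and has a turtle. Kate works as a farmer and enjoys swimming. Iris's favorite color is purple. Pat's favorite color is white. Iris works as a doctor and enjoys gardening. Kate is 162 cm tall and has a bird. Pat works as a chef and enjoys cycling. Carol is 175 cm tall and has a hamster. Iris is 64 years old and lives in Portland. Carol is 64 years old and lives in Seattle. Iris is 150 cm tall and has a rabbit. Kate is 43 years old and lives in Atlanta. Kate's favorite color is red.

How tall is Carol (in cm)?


Carol is 175 cm tall

175


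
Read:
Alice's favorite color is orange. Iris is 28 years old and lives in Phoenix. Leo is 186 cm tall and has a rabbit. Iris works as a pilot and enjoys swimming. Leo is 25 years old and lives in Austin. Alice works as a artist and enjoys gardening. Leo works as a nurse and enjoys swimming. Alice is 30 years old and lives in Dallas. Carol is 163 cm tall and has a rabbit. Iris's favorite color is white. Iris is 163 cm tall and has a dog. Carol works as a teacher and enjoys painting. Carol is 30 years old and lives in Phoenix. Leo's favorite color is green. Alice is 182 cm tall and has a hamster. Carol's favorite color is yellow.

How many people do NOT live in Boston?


Not in Boston: 4

4


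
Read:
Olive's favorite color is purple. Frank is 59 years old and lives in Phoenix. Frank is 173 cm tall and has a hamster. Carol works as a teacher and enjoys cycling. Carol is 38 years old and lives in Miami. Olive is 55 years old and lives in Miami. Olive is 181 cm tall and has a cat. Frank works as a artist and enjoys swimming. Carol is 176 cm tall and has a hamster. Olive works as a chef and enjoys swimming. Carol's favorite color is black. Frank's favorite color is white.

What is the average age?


Sum=152, n=3, avg=50.67

50.67


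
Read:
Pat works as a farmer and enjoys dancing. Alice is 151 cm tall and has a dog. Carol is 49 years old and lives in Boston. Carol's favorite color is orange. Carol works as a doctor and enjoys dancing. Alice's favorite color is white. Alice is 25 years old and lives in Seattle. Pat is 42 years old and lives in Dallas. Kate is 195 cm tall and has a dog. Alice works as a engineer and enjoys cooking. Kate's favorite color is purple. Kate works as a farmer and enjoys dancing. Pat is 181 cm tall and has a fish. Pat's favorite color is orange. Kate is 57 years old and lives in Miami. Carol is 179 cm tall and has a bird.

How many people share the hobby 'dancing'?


Count: 3

3


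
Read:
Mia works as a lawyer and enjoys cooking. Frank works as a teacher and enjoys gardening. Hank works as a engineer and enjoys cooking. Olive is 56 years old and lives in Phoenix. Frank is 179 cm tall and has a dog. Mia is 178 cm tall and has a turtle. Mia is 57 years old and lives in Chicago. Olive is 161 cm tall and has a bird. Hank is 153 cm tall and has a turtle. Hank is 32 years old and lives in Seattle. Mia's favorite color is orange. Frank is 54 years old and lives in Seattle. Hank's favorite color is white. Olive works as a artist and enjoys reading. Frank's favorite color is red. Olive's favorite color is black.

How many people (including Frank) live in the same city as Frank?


Frank lives in Seattle. Count = 2

2


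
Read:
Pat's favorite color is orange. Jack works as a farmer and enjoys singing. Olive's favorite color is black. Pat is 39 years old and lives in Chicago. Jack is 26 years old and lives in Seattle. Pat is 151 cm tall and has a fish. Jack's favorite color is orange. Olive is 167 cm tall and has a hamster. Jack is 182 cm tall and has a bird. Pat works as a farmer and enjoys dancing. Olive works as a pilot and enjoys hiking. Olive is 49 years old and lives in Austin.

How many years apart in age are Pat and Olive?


39 vs 49, diff = 10

10


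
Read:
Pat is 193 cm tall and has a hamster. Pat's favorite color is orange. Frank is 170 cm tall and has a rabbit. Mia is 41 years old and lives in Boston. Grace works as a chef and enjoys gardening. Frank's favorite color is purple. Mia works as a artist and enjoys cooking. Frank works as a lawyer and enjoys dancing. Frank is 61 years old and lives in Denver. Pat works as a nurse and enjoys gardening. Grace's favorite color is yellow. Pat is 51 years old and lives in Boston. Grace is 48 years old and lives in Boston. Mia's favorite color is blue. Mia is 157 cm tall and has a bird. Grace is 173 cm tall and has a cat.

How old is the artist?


The artist is Mia, age 41

41


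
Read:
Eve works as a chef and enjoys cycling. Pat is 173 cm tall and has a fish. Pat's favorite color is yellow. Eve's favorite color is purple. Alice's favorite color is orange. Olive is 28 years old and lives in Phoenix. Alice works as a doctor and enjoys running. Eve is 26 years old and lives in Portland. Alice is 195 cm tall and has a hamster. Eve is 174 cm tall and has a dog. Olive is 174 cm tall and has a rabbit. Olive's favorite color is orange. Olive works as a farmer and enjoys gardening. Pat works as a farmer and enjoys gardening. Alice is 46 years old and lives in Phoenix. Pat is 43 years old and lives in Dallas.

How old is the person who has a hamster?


Person with hamster is Alice, age 46

46


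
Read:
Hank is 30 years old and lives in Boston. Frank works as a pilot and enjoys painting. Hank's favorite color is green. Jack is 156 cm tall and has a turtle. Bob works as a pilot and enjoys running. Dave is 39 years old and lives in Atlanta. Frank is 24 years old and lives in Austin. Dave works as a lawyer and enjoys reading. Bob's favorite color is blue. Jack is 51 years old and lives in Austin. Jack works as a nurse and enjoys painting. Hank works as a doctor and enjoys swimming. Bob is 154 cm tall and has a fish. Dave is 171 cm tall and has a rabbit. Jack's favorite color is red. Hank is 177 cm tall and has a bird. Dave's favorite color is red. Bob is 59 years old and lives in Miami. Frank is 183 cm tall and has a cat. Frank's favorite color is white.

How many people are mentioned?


People: Dave, Hank, Bob, Jack, Frank. Count = 5

5


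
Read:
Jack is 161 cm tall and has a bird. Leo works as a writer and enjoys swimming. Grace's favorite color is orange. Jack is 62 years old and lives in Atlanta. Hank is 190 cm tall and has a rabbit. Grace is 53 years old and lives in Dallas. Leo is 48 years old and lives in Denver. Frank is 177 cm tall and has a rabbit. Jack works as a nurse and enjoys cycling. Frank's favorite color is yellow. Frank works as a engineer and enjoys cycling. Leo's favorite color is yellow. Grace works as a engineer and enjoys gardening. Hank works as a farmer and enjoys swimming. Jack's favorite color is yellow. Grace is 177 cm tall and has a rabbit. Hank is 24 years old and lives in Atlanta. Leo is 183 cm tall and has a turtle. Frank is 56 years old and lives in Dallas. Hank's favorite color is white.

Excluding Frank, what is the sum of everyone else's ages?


Sum (excluding Frank): 187

187


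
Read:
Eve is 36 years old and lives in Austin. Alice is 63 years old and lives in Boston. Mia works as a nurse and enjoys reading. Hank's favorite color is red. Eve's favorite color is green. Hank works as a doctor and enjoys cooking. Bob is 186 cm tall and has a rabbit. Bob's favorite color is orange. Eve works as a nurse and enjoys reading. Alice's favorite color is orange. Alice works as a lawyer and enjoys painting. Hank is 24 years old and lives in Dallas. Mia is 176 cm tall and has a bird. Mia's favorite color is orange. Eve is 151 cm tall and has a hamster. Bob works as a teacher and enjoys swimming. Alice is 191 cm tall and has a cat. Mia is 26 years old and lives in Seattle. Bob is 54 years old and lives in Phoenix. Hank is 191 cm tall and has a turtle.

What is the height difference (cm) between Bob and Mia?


|186 - 176| = 10

10


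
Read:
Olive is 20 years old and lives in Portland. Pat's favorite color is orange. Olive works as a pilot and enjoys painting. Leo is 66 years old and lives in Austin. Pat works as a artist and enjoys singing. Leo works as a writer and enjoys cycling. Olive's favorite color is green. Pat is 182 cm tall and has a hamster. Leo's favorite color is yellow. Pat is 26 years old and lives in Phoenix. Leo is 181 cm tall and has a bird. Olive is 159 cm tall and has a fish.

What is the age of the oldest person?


Oldest: Leo at 66

66


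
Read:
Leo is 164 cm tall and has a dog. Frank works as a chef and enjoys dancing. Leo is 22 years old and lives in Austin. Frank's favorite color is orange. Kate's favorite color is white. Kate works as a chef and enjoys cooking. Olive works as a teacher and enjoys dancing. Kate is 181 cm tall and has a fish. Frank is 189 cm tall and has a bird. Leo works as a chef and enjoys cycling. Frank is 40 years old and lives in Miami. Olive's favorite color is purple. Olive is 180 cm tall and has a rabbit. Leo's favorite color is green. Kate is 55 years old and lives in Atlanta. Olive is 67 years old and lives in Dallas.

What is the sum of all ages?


67+22+40+55 = 184

184


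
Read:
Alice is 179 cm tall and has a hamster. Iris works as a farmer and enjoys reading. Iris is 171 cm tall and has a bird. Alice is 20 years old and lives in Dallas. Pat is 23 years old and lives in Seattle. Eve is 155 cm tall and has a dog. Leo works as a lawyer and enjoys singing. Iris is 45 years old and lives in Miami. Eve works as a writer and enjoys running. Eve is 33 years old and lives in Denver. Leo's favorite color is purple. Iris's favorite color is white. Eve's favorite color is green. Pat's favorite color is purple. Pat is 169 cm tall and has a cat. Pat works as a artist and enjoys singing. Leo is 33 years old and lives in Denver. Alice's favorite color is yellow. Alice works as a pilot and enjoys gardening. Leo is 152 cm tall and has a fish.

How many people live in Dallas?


Count in Dallas: 1

1


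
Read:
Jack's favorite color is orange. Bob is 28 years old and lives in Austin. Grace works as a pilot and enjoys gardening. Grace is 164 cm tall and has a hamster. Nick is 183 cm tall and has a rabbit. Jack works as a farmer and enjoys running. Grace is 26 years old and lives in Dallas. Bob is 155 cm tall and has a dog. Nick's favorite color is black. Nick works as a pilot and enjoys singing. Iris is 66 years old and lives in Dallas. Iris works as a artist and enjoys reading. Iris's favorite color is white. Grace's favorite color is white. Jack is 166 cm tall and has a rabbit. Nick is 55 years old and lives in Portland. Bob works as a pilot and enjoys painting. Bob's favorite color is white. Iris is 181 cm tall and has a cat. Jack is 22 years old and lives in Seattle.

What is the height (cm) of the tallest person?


Tallest: Nick at 183 cm

183


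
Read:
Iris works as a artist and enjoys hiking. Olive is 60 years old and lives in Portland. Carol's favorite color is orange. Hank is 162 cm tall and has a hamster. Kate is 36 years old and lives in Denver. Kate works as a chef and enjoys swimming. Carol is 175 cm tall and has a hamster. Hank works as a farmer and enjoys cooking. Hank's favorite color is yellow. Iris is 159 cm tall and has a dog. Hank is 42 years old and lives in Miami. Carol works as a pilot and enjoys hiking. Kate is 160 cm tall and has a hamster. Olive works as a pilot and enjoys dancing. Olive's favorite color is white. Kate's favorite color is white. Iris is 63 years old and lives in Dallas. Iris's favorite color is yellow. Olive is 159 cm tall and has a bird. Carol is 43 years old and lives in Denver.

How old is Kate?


Kate is 36 years old

36


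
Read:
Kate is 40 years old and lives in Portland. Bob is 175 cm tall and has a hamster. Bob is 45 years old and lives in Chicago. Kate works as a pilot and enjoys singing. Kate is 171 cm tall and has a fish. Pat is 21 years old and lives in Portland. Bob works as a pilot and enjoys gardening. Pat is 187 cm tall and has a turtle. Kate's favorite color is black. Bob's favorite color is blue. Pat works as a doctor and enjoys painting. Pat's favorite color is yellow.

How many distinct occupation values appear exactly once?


Unique occupation values: 1

1


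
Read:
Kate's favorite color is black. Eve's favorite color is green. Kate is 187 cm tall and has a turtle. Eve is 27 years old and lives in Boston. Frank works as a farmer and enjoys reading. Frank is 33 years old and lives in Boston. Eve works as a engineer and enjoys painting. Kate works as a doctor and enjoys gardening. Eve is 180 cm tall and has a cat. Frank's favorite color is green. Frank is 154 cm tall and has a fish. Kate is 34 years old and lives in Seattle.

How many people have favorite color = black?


Count: 1

1


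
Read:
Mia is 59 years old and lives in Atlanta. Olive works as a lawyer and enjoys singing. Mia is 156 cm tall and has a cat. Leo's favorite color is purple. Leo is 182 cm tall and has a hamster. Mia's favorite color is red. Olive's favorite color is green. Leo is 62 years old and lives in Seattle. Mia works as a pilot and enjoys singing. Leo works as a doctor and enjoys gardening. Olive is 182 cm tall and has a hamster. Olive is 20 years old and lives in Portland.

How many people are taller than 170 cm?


Taller than 170: 2

2


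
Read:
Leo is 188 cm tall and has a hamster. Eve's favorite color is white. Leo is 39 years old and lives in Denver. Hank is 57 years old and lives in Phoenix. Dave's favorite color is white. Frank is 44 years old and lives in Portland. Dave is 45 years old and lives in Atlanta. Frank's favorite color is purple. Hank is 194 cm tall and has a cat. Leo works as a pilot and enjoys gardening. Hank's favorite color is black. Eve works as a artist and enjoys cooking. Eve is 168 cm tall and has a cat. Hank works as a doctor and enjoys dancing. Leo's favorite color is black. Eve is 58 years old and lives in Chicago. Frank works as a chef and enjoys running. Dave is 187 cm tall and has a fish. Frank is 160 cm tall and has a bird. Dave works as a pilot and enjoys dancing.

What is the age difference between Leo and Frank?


|39 - 44| = 5

5


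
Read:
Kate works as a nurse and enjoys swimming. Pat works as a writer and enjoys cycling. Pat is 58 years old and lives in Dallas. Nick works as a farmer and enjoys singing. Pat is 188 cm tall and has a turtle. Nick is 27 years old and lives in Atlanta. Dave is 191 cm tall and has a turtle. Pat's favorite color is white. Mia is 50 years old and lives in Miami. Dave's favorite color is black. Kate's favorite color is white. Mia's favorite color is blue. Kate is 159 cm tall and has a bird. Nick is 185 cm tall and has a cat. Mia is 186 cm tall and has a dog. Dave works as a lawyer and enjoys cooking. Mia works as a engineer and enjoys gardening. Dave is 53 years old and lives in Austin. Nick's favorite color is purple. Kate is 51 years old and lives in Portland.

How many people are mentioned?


People: Dave, Nick, Pat, Mia, Kate. Count = 5

5


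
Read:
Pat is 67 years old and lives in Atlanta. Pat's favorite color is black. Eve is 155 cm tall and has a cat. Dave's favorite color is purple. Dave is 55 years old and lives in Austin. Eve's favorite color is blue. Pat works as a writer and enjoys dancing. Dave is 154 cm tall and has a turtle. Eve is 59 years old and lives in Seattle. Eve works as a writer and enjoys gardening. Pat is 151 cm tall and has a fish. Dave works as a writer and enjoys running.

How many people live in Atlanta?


Count in Atlanta: 1

1


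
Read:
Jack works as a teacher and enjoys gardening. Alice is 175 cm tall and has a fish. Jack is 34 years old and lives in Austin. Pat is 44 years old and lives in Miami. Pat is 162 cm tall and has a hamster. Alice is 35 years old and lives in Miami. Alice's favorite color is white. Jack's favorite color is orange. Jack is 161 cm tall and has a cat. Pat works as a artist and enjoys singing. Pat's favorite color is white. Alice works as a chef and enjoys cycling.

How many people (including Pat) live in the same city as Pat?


Pat lives in Miami. Count = 2

2


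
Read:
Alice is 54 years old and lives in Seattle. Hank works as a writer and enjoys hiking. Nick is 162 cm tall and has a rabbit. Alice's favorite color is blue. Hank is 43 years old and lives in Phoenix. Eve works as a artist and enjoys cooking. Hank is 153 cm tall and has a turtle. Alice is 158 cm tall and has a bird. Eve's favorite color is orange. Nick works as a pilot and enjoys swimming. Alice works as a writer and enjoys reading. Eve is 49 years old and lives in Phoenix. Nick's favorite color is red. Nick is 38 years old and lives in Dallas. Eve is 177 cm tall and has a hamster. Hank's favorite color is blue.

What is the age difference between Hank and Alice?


|43 - 54| = 11

11


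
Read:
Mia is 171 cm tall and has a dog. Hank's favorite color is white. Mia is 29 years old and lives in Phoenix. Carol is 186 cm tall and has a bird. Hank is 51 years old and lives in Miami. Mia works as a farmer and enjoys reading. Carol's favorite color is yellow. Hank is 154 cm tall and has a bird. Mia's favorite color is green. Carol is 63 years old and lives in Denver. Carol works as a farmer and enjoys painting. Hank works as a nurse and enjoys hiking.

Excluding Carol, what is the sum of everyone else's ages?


Sum (excluding Carol): 80

80


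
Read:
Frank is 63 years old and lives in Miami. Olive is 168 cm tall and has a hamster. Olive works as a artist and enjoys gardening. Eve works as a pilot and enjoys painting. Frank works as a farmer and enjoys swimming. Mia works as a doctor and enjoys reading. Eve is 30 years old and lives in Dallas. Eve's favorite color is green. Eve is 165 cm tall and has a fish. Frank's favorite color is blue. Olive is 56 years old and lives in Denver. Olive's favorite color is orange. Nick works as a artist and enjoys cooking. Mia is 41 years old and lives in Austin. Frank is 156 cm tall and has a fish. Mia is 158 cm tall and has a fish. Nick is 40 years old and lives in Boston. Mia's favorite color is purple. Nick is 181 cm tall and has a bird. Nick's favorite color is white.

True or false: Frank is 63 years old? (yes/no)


Frank is actually 63. yes

yes


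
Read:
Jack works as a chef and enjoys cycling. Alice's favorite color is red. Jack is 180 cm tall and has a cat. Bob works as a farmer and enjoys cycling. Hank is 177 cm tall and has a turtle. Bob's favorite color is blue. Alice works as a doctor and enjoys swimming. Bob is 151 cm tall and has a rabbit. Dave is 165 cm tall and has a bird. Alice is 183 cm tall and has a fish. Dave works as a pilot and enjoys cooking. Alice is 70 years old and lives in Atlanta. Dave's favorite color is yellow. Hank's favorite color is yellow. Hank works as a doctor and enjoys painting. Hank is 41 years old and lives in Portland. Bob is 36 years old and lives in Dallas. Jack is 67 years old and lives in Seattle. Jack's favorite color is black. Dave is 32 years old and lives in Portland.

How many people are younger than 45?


Filter: 3

3


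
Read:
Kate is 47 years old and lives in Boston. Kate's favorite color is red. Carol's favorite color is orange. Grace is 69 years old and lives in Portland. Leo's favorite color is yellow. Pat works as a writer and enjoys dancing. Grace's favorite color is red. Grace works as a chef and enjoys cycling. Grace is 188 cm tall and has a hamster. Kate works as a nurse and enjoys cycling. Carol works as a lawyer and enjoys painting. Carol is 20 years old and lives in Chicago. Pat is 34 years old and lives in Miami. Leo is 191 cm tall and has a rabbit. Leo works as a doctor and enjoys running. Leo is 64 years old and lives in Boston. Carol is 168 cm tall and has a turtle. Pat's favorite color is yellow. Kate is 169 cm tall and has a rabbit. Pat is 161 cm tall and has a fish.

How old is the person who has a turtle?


Person with turtle is Carol, age 20

20


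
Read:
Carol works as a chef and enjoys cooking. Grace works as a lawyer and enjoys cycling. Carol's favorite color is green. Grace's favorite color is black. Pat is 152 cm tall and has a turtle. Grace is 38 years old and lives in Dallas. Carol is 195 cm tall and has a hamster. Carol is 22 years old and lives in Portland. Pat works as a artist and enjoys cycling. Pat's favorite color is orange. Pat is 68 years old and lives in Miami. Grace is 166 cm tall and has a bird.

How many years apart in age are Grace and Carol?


38 vs 22, diff = 16

16


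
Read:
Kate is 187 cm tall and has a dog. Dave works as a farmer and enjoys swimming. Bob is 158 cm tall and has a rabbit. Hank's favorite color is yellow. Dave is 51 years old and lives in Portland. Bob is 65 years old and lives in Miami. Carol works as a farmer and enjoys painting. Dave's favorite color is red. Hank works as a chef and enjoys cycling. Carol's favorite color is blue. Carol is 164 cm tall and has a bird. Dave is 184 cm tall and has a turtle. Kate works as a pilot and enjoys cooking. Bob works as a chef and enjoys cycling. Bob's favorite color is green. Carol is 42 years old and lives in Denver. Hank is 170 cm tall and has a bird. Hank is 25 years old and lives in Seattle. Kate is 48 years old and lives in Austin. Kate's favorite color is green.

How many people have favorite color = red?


Count: 1

1


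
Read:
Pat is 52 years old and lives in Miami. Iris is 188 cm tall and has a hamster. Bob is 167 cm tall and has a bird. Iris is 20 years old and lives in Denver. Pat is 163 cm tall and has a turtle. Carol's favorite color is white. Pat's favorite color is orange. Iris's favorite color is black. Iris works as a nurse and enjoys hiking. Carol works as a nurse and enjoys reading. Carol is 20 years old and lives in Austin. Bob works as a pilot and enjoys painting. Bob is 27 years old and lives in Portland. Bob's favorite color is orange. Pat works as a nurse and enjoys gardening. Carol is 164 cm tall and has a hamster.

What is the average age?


Sum=119, n=4, avg=29.75

29.75


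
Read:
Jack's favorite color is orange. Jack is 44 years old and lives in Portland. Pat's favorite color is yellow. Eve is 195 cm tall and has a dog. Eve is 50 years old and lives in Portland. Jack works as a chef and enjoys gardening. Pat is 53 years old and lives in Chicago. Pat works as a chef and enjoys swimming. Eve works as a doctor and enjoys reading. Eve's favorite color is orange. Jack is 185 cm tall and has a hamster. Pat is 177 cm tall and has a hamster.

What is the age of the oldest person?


Oldest: Pat at 53

53


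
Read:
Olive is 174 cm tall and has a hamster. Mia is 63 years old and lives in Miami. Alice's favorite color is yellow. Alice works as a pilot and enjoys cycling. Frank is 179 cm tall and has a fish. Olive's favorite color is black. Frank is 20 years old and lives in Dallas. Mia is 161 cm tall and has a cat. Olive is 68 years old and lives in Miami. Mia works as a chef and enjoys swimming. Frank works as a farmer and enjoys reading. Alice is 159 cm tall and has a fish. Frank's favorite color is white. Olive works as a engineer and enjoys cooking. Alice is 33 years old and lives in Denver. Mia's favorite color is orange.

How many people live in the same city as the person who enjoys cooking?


Person with hobby cooking is Olive, city Miami. Count = 2

2


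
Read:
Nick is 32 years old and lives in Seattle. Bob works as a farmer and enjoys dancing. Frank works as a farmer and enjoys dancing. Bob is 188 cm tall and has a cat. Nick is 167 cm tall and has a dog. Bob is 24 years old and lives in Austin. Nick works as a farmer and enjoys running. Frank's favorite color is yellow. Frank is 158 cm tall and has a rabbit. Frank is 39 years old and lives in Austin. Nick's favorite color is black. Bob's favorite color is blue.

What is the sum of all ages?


39+24+32 = 95

95


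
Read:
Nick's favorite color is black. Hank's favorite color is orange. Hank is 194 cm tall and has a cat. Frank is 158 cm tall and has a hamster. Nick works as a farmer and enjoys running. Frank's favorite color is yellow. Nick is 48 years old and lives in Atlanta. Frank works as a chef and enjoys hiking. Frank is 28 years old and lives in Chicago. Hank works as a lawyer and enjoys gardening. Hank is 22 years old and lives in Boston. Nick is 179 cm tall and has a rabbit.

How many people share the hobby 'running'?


Count: 1

1


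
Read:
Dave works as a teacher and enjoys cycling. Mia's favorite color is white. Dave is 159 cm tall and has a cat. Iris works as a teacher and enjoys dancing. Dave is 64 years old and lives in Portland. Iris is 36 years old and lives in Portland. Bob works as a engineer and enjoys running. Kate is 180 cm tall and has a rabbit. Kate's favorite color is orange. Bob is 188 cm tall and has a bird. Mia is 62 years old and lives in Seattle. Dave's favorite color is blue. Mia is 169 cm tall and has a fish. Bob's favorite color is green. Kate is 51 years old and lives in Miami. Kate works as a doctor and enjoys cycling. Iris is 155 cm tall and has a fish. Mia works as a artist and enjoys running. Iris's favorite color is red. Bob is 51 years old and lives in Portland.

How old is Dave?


Dave is 64 years old

64


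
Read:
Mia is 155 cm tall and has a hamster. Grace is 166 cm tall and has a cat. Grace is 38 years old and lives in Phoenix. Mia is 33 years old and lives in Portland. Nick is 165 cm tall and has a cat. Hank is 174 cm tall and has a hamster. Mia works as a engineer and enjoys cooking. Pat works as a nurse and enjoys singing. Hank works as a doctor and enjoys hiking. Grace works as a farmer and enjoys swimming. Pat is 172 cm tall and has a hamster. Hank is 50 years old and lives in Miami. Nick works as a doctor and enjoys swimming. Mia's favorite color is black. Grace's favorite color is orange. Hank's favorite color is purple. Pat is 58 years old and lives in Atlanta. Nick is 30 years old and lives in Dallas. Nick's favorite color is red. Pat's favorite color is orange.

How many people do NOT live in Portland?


Not in Portland: 4

4


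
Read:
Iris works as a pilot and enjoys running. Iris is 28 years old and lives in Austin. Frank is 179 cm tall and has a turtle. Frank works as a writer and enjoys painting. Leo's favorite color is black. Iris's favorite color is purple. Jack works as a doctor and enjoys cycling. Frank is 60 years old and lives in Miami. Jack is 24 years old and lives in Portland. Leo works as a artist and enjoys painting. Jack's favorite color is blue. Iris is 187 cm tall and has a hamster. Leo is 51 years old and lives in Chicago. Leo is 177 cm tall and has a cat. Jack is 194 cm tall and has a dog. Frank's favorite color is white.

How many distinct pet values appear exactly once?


Unique pet values: 4

4


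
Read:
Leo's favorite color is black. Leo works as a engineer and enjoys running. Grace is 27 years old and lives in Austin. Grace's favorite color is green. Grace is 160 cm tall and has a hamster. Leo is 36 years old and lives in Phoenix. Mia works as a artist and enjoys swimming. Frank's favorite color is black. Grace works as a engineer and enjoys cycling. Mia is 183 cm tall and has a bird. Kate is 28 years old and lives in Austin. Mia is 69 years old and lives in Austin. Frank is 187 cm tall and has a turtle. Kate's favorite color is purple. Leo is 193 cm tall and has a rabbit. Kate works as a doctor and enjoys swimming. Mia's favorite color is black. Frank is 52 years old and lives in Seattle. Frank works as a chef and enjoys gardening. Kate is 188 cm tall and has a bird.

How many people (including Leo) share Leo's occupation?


Leo is a engineer. Count = 2

2


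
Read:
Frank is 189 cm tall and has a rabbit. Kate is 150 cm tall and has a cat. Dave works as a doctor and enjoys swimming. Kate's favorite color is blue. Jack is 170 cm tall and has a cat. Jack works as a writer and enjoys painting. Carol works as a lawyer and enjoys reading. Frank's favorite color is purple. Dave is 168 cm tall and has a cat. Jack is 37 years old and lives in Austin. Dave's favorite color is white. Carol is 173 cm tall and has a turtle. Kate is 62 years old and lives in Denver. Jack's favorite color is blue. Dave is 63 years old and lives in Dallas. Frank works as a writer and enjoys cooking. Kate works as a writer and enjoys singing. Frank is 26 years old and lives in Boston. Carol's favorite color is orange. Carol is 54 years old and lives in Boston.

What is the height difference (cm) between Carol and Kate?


|173 - 150| = 23

23


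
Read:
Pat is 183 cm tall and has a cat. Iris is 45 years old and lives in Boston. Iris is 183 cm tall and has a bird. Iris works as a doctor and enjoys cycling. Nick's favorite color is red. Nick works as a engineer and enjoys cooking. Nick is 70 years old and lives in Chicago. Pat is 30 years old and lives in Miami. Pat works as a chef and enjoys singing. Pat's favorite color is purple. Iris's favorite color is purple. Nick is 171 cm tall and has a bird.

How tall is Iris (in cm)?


Iris is 183 cm tall

183


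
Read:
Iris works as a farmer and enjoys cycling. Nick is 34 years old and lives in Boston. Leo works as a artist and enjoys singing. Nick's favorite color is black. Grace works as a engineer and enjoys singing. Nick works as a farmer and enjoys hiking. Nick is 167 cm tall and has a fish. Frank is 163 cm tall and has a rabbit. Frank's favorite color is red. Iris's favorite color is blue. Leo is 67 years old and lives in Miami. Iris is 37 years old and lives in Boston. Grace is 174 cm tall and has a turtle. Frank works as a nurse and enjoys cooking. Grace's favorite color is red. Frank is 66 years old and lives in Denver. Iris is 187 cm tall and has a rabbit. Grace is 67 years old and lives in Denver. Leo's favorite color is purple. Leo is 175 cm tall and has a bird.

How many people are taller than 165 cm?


Taller than 165: 4

4


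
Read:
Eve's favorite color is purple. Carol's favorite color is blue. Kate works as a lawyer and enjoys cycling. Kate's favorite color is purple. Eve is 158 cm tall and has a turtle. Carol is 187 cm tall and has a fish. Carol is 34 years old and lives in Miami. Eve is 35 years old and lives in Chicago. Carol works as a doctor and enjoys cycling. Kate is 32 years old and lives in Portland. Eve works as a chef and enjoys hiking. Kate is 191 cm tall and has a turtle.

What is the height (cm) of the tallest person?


Tallest: Kate at 191 cm

191


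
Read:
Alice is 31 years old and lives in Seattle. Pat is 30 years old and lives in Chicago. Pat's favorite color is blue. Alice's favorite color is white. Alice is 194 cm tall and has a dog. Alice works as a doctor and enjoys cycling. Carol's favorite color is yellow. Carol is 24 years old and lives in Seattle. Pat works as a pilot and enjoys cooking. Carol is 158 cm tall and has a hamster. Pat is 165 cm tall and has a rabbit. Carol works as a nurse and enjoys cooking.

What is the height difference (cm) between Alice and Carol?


|194 - 158| = 36

36


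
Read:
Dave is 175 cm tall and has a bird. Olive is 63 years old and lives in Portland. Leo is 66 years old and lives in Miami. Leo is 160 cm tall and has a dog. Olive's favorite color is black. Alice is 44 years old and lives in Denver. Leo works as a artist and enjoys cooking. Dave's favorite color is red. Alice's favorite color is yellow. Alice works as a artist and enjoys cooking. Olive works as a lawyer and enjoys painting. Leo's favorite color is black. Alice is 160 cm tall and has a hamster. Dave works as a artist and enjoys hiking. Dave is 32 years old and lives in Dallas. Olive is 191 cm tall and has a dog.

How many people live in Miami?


Count in Miami: 1

1


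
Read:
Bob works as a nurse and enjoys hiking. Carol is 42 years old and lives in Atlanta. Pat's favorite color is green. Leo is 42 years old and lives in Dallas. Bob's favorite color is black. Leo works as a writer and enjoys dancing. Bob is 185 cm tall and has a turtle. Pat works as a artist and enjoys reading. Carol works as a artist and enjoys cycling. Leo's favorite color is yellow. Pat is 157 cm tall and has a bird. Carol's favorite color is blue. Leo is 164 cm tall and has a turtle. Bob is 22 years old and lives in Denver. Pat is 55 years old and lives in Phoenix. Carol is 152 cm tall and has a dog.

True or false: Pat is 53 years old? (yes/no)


Pat is actually 55. no

no


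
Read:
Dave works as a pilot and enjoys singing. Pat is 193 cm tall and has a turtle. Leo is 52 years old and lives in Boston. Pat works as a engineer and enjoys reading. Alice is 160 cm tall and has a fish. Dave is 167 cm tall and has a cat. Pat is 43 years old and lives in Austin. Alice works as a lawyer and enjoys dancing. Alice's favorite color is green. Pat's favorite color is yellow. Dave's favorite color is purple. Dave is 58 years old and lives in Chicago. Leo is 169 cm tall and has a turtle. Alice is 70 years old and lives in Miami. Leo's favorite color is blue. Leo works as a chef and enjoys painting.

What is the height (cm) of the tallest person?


Tallest: Pat at 193 cm

193


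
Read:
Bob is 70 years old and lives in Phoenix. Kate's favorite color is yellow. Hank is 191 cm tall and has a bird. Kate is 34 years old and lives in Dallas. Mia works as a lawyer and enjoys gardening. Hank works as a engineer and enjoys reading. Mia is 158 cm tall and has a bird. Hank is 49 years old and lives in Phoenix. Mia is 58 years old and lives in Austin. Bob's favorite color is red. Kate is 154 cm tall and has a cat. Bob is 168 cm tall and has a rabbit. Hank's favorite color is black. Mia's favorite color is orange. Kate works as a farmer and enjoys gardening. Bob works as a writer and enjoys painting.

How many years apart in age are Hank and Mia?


49 vs 58, diff = 9

9


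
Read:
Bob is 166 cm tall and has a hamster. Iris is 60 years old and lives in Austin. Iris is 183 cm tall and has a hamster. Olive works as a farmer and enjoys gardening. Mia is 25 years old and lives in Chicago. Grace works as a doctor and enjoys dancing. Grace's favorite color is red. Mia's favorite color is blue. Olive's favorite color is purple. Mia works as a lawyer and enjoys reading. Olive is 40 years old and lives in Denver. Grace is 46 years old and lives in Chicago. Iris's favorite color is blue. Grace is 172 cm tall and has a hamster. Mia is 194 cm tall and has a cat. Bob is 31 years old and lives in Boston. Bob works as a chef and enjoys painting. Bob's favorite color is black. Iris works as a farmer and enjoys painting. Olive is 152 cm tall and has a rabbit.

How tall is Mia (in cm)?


Mia is 194 cm tall

194


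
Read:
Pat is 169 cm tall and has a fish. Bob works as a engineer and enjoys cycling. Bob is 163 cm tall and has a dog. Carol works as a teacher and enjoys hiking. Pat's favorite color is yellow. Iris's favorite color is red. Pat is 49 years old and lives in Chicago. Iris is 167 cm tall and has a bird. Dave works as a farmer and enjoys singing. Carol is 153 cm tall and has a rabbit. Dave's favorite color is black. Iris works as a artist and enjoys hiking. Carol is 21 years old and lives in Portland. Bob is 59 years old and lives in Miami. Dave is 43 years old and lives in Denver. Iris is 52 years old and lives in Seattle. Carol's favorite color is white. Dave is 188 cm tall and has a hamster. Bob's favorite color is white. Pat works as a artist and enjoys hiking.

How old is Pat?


Pat is 49 years old

49
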